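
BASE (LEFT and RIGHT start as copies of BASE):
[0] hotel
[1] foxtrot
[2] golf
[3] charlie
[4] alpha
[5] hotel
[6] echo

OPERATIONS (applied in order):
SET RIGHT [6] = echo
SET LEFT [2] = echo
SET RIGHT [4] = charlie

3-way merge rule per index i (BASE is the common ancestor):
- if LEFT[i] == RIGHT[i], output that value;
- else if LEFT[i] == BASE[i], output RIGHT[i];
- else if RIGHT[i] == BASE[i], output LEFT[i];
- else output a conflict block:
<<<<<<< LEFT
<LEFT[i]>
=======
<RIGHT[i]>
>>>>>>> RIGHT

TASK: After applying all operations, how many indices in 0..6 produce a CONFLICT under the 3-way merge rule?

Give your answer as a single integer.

Final LEFT:  [hotel, foxtrot, echo, charlie, alpha, hotel, echo]
Final RIGHT: [hotel, foxtrot, golf, charlie, charlie, hotel, echo]
i=0: L=hotel R=hotel -> agree -> hotel
i=1: L=foxtrot R=foxtrot -> agree -> foxtrot
i=2: L=echo, R=golf=BASE -> take LEFT -> echo
i=3: L=charlie R=charlie -> agree -> charlie
i=4: L=alpha=BASE, R=charlie -> take RIGHT -> charlie
i=5: L=hotel R=hotel -> agree -> hotel
i=6: L=echo R=echo -> agree -> echo
Conflict count: 0

Answer: 0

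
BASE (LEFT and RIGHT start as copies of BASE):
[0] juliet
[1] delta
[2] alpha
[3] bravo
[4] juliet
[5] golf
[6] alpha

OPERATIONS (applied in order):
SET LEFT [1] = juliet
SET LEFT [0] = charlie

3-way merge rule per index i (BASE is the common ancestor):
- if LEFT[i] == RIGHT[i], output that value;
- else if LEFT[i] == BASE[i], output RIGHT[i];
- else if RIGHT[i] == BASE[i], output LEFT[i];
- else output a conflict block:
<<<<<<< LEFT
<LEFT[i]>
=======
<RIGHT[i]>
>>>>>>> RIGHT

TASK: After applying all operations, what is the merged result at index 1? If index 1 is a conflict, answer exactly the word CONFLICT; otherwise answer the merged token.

Final LEFT:  [charlie, juliet, alpha, bravo, juliet, golf, alpha]
Final RIGHT: [juliet, delta, alpha, bravo, juliet, golf, alpha]
i=0: L=charlie, R=juliet=BASE -> take LEFT -> charlie
i=1: L=juliet, R=delta=BASE -> take LEFT -> juliet
i=2: L=alpha R=alpha -> agree -> alpha
i=3: L=bravo R=bravo -> agree -> bravo
i=4: L=juliet R=juliet -> agree -> juliet
i=5: L=golf R=golf -> agree -> golf
i=6: L=alpha R=alpha -> agree -> alpha
Index 1 -> juliet

Answer: juliet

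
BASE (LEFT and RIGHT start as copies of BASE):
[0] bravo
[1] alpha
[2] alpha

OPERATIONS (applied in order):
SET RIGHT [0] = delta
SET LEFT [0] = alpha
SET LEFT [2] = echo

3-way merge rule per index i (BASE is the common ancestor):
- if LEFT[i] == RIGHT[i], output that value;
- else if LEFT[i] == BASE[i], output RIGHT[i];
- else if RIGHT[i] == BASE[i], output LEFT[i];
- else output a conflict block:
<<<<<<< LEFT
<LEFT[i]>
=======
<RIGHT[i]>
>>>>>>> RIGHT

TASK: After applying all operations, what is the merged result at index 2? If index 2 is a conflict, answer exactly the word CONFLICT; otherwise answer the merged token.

Final LEFT:  [alpha, alpha, echo]
Final RIGHT: [delta, alpha, alpha]
i=0: BASE=bravo L=alpha R=delta all differ -> CONFLICT
i=1: L=alpha R=alpha -> agree -> alpha
i=2: L=echo, R=alpha=BASE -> take LEFT -> echo
Index 2 -> echo

Answer: echo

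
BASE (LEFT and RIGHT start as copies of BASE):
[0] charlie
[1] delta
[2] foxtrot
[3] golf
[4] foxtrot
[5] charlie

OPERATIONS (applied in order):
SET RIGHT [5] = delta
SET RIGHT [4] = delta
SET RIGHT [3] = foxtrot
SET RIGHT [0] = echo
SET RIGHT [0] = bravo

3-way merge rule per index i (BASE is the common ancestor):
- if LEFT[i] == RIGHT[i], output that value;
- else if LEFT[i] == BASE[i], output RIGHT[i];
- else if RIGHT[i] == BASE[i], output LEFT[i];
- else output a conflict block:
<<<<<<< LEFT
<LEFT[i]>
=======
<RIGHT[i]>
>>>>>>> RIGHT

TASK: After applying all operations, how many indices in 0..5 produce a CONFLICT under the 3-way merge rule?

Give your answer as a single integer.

Answer: 0

Derivation:
Final LEFT:  [charlie, delta, foxtrot, golf, foxtrot, charlie]
Final RIGHT: [bravo, delta, foxtrot, foxtrot, delta, delta]
i=0: L=charlie=BASE, R=bravo -> take RIGHT -> bravo
i=1: L=delta R=delta -> agree -> delta
i=2: L=foxtrot R=foxtrot -> agree -> foxtrot
i=3: L=golf=BASE, R=foxtrot -> take RIGHT -> foxtrot
i=4: L=foxtrot=BASE, R=delta -> take RIGHT -> delta
i=5: L=charlie=BASE, R=delta -> take RIGHT -> delta
Conflict count: 0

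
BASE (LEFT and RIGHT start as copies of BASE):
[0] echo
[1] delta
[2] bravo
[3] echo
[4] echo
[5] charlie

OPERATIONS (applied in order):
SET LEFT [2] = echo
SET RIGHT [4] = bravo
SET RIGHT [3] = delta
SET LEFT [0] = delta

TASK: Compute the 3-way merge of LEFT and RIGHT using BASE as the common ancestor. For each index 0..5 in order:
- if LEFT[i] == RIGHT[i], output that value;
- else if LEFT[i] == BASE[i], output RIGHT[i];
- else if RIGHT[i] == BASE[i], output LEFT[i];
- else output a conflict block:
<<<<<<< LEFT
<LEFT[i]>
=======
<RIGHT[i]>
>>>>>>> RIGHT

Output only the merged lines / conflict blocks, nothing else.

Final LEFT:  [delta, delta, echo, echo, echo, charlie]
Final RIGHT: [echo, delta, bravo, delta, bravo, charlie]
i=0: L=delta, R=echo=BASE -> take LEFT -> delta
i=1: L=delta R=delta -> agree -> delta
i=2: L=echo, R=bravo=BASE -> take LEFT -> echo
i=3: L=echo=BASE, R=delta -> take RIGHT -> delta
i=4: L=echo=BASE, R=bravo -> take RIGHT -> bravo
i=5: L=charlie R=charlie -> agree -> charlie

Answer: delta
delta
echo
delta
bravo
charlie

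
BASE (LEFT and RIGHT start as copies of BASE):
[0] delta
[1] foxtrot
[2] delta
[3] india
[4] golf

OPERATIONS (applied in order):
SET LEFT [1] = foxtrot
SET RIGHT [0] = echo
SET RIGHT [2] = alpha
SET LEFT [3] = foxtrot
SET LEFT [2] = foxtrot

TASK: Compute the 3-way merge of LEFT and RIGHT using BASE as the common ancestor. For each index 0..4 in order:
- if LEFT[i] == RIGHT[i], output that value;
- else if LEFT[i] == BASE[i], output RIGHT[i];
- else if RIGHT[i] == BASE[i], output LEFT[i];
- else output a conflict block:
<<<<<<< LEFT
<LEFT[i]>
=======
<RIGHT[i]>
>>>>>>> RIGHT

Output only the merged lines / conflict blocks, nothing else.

Final LEFT:  [delta, foxtrot, foxtrot, foxtrot, golf]
Final RIGHT: [echo, foxtrot, alpha, india, golf]
i=0: L=delta=BASE, R=echo -> take RIGHT -> echo
i=1: L=foxtrot R=foxtrot -> agree -> foxtrot
i=2: BASE=delta L=foxtrot R=alpha all differ -> CONFLICT
i=3: L=foxtrot, R=india=BASE -> take LEFT -> foxtrot
i=4: L=golf R=golf -> agree -> golf

Answer: echo
foxtrot
<<<<<<< LEFT
foxtrot
=======
alpha
>>>>>>> RIGHT
foxtrot
golf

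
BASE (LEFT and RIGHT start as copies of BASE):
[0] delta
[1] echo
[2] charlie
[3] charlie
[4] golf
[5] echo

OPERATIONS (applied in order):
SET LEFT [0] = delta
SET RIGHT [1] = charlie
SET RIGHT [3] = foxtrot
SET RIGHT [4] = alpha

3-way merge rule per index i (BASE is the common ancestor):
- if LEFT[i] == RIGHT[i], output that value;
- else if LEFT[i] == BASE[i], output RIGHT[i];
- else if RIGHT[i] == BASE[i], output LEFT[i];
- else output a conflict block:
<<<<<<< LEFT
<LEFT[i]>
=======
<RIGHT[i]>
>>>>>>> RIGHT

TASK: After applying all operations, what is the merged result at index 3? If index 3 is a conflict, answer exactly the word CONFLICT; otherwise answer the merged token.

Final LEFT:  [delta, echo, charlie, charlie, golf, echo]
Final RIGHT: [delta, charlie, charlie, foxtrot, alpha, echo]
i=0: L=delta R=delta -> agree -> delta
i=1: L=echo=BASE, R=charlie -> take RIGHT -> charlie
i=2: L=charlie R=charlie -> agree -> charlie
i=3: L=charlie=BASE, R=foxtrot -> take RIGHT -> foxtrot
i=4: L=golf=BASE, R=alpha -> take RIGHT -> alpha
i=5: L=echo R=echo -> agree -> echo
Index 3 -> foxtrot

Answer: foxtrot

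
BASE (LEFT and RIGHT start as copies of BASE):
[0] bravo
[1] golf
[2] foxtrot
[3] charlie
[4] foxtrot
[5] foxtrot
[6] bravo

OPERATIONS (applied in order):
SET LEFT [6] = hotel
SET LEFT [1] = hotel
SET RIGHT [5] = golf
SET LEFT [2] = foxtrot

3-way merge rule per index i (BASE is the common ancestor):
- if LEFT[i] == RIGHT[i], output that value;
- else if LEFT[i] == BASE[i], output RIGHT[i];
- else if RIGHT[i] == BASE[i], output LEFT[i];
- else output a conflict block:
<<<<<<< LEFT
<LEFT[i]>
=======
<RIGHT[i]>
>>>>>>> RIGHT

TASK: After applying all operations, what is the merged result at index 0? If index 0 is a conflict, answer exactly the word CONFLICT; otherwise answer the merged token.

Final LEFT:  [bravo, hotel, foxtrot, charlie, foxtrot, foxtrot, hotel]
Final RIGHT: [bravo, golf, foxtrot, charlie, foxtrot, golf, bravo]
i=0: L=bravo R=bravo -> agree -> bravo
i=1: L=hotel, R=golf=BASE -> take LEFT -> hotel
i=2: L=foxtrot R=foxtrot -> agree -> foxtrot
i=3: L=charlie R=charlie -> agree -> charlie
i=4: L=foxtrot R=foxtrot -> agree -> foxtrot
i=5: L=foxtrot=BASE, R=golf -> take RIGHT -> golf
i=6: L=hotel, R=bravo=BASE -> take LEFT -> hotel
Index 0 -> bravo

Answer: bravo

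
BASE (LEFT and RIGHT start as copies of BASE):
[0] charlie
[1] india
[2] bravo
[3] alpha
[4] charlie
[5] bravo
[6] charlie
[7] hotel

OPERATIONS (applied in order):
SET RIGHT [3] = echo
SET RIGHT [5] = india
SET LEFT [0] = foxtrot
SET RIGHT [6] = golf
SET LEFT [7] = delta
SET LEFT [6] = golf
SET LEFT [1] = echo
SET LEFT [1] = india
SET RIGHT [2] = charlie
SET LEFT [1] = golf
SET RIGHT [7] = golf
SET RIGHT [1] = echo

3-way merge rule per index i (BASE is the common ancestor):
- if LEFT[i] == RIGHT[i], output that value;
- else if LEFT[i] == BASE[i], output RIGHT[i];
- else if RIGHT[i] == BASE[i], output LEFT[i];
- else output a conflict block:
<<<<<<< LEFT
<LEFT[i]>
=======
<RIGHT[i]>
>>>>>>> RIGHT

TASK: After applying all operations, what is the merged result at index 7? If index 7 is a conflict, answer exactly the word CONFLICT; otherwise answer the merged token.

Answer: CONFLICT

Derivation:
Final LEFT:  [foxtrot, golf, bravo, alpha, charlie, bravo, golf, delta]
Final RIGHT: [charlie, echo, charlie, echo, charlie, india, golf, golf]
i=0: L=foxtrot, R=charlie=BASE -> take LEFT -> foxtrot
i=1: BASE=india L=golf R=echo all differ -> CONFLICT
i=2: L=bravo=BASE, R=charlie -> take RIGHT -> charlie
i=3: L=alpha=BASE, R=echo -> take RIGHT -> echo
i=4: L=charlie R=charlie -> agree -> charlie
i=5: L=bravo=BASE, R=india -> take RIGHT -> india
i=6: L=golf R=golf -> agree -> golf
i=7: BASE=hotel L=delta R=golf all differ -> CONFLICT
Index 7 -> CONFLICT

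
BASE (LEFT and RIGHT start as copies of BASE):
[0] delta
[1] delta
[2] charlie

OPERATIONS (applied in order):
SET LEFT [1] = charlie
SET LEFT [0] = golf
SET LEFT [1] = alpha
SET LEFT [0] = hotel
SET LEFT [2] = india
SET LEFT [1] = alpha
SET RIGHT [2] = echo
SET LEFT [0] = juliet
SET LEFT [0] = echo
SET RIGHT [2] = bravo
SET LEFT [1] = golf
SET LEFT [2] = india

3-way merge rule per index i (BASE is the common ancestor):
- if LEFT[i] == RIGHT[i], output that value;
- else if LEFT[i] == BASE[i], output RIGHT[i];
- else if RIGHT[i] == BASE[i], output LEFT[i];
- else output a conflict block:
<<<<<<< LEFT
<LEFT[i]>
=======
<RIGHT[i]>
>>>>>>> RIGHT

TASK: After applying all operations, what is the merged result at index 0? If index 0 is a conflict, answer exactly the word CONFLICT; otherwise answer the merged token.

Final LEFT:  [echo, golf, india]
Final RIGHT: [delta, delta, bravo]
i=0: L=echo, R=delta=BASE -> take LEFT -> echo
i=1: L=golf, R=delta=BASE -> take LEFT -> golf
i=2: BASE=charlie L=india R=bravo all differ -> CONFLICT
Index 0 -> echo

Answer: echo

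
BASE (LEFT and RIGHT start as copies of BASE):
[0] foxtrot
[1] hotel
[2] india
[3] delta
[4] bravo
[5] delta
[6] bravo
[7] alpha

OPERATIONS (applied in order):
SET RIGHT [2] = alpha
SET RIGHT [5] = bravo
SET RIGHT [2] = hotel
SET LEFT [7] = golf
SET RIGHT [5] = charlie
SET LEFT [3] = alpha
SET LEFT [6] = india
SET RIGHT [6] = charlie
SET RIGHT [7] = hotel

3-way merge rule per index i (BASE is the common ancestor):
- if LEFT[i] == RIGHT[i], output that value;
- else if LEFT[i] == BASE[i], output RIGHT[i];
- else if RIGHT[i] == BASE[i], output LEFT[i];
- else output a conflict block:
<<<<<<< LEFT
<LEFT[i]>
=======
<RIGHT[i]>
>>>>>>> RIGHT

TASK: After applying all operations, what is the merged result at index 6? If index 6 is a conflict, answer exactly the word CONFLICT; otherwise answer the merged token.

Final LEFT:  [foxtrot, hotel, india, alpha, bravo, delta, india, golf]
Final RIGHT: [foxtrot, hotel, hotel, delta, bravo, charlie, charlie, hotel]
i=0: L=foxtrot R=foxtrot -> agree -> foxtrot
i=1: L=hotel R=hotel -> agree -> hotel
i=2: L=india=BASE, R=hotel -> take RIGHT -> hotel
i=3: L=alpha, R=delta=BASE -> take LEFT -> alpha
i=4: L=bravo R=bravo -> agree -> bravo
i=5: L=delta=BASE, R=charlie -> take RIGHT -> charlie
i=6: BASE=bravo L=india R=charlie all differ -> CONFLICT
i=7: BASE=alpha L=golf R=hotel all differ -> CONFLICT
Index 6 -> CONFLICT

Answer: CONFLICT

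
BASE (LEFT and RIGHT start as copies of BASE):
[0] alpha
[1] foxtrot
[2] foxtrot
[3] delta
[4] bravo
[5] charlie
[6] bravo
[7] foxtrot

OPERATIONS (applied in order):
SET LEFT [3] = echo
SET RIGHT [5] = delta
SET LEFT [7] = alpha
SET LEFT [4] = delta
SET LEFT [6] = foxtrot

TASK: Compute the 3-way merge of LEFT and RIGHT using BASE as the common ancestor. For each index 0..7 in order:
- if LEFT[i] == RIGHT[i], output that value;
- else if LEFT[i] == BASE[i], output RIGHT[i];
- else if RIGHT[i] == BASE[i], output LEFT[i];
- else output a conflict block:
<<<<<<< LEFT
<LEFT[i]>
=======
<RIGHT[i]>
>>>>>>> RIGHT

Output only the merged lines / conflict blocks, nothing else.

Final LEFT:  [alpha, foxtrot, foxtrot, echo, delta, charlie, foxtrot, alpha]
Final RIGHT: [alpha, foxtrot, foxtrot, delta, bravo, delta, bravo, foxtrot]
i=0: L=alpha R=alpha -> agree -> alpha
i=1: L=foxtrot R=foxtrot -> agree -> foxtrot
i=2: L=foxtrot R=foxtrot -> agree -> foxtrot
i=3: L=echo, R=delta=BASE -> take LEFT -> echo
i=4: L=delta, R=bravo=BASE -> take LEFT -> delta
i=5: L=charlie=BASE, R=delta -> take RIGHT -> delta
i=6: L=foxtrot, R=bravo=BASE -> take LEFT -> foxtrot
i=7: L=alpha, R=foxtrot=BASE -> take LEFT -> alpha

Answer: alpha
foxtrot
foxtrot
echo
delta
delta
foxtrot
alpha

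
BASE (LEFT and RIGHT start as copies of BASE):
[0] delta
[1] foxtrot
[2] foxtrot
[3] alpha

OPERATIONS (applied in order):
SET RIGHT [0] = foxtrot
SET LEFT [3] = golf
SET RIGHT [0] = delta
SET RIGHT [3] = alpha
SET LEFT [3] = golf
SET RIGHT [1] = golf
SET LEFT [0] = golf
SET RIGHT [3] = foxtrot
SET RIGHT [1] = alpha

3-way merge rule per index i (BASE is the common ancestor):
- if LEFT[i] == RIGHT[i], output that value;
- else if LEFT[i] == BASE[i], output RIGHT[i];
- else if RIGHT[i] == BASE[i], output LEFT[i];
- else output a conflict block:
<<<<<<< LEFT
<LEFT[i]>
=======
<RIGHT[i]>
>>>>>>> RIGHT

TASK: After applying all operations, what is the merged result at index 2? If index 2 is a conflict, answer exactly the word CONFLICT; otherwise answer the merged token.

Answer: foxtrot

Derivation:
Final LEFT:  [golf, foxtrot, foxtrot, golf]
Final RIGHT: [delta, alpha, foxtrot, foxtrot]
i=0: L=golf, R=delta=BASE -> take LEFT -> golf
i=1: L=foxtrot=BASE, R=alpha -> take RIGHT -> alpha
i=2: L=foxtrot R=foxtrot -> agree -> foxtrot
i=3: BASE=alpha L=golf R=foxtrot all differ -> CONFLICT
Index 2 -> foxtrot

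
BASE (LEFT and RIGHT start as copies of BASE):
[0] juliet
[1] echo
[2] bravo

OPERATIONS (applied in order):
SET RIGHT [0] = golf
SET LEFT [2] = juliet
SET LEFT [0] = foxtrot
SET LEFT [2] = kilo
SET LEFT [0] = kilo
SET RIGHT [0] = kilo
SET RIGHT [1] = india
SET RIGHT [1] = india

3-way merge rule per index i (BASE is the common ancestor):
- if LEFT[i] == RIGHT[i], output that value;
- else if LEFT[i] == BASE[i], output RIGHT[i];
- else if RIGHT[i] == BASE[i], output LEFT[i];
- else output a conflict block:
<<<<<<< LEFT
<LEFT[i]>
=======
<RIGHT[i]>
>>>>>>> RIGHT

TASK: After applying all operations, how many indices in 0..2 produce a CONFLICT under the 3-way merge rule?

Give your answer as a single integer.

Answer: 0

Derivation:
Final LEFT:  [kilo, echo, kilo]
Final RIGHT: [kilo, india, bravo]
i=0: L=kilo R=kilo -> agree -> kilo
i=1: L=echo=BASE, R=india -> take RIGHT -> india
i=2: L=kilo, R=bravo=BASE -> take LEFT -> kilo
Conflict count: 0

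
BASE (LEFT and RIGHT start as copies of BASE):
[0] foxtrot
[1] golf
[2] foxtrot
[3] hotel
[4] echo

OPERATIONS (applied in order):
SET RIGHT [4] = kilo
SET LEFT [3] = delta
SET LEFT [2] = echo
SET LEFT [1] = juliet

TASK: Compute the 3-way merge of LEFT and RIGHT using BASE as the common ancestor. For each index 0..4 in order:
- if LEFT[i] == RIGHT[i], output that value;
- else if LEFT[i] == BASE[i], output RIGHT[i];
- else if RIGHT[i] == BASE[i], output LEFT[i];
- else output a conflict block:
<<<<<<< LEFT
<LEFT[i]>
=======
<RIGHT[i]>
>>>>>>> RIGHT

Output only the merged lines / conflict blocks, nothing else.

Answer: foxtrot
juliet
echo
delta
kilo

Derivation:
Final LEFT:  [foxtrot, juliet, echo, delta, echo]
Final RIGHT: [foxtrot, golf, foxtrot, hotel, kilo]
i=0: L=foxtrot R=foxtrot -> agree -> foxtrot
i=1: L=juliet, R=golf=BASE -> take LEFT -> juliet
i=2: L=echo, R=foxtrot=BASE -> take LEFT -> echo
i=3: L=delta, R=hotel=BASE -> take LEFT -> delta
i=4: L=echo=BASE, R=kilo -> take RIGHT -> kilo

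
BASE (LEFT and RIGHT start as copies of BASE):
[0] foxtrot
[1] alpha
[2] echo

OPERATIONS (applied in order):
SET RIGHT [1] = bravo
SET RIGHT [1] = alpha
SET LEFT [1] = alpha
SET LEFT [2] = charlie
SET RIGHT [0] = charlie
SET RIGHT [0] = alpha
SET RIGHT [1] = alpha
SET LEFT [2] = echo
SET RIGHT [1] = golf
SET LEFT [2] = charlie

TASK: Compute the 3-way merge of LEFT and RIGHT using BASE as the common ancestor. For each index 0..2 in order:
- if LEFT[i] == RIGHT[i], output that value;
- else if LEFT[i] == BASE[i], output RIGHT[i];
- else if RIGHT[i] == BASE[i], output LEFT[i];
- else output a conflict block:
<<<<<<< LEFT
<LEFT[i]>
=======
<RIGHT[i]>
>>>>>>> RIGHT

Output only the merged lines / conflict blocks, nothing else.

Final LEFT:  [foxtrot, alpha, charlie]
Final RIGHT: [alpha, golf, echo]
i=0: L=foxtrot=BASE, R=alpha -> take RIGHT -> alpha
i=1: L=alpha=BASE, R=golf -> take RIGHT -> golf
i=2: L=charlie, R=echo=BASE -> take LEFT -> charlie

Answer: alpha
golf
charlie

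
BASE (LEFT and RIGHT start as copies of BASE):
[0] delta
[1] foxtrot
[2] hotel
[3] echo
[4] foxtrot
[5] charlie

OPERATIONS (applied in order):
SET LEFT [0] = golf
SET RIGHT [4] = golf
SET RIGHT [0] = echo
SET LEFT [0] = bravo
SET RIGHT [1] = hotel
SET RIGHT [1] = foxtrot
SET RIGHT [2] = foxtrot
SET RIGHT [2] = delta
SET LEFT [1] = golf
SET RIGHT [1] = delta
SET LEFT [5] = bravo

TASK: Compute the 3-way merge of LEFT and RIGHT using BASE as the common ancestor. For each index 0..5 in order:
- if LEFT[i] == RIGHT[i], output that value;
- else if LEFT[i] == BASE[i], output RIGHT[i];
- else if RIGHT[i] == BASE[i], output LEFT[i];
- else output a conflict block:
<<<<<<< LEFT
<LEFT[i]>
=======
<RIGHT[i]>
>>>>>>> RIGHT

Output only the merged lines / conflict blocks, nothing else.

Final LEFT:  [bravo, golf, hotel, echo, foxtrot, bravo]
Final RIGHT: [echo, delta, delta, echo, golf, charlie]
i=0: BASE=delta L=bravo R=echo all differ -> CONFLICT
i=1: BASE=foxtrot L=golf R=delta all differ -> CONFLICT
i=2: L=hotel=BASE, R=delta -> take RIGHT -> delta
i=3: L=echo R=echo -> agree -> echo
i=4: L=foxtrot=BASE, R=golf -> take RIGHT -> golf
i=5: L=bravo, R=charlie=BASE -> take LEFT -> bravo

Answer: <<<<<<< LEFT
bravo
=======
echo
>>>>>>> RIGHT
<<<<<<< LEFT
golf
=======
delta
>>>>>>> RIGHT
delta
echo
golf
bravo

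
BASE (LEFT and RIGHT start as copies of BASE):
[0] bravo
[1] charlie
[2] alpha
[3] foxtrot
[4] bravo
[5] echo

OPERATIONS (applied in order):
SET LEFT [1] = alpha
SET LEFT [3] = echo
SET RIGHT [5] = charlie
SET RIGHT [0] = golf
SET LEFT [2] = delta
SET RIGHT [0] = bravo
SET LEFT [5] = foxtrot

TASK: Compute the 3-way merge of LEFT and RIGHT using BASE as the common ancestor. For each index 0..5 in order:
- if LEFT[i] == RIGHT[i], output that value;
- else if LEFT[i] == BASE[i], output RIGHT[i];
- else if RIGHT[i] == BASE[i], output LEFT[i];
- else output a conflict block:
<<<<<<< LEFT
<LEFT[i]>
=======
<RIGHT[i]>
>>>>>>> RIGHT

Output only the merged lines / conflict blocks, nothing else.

Answer: bravo
alpha
delta
echo
bravo
<<<<<<< LEFT
foxtrot
=======
charlie
>>>>>>> RIGHT

Derivation:
Final LEFT:  [bravo, alpha, delta, echo, bravo, foxtrot]
Final RIGHT: [bravo, charlie, alpha, foxtrot, bravo, charlie]
i=0: L=bravo R=bravo -> agree -> bravo
i=1: L=alpha, R=charlie=BASE -> take LEFT -> alpha
i=2: L=delta, R=alpha=BASE -> take LEFT -> delta
i=3: L=echo, R=foxtrot=BASE -> take LEFT -> echo
i=4: L=bravo R=bravo -> agree -> bravo
i=5: BASE=echo L=foxtrot R=charlie all differ -> CONFLICT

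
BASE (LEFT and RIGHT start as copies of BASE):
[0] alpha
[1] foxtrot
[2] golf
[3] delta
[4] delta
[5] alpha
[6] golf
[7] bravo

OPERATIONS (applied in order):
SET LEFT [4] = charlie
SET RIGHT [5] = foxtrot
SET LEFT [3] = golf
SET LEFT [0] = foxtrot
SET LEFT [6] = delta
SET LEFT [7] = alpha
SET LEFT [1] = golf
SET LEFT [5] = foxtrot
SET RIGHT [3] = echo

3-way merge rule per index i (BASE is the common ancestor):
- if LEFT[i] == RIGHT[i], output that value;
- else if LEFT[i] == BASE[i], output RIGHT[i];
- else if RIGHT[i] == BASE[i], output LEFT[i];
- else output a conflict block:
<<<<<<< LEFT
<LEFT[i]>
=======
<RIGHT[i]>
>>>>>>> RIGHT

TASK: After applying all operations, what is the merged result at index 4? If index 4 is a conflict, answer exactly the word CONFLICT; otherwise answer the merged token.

Final LEFT:  [foxtrot, golf, golf, golf, charlie, foxtrot, delta, alpha]
Final RIGHT: [alpha, foxtrot, golf, echo, delta, foxtrot, golf, bravo]
i=0: L=foxtrot, R=alpha=BASE -> take LEFT -> foxtrot
i=1: L=golf, R=foxtrot=BASE -> take LEFT -> golf
i=2: L=golf R=golf -> agree -> golf
i=3: BASE=delta L=golf R=echo all differ -> CONFLICT
i=4: L=charlie, R=delta=BASE -> take LEFT -> charlie
i=5: L=foxtrot R=foxtrot -> agree -> foxtrot
i=6: L=delta, R=golf=BASE -> take LEFT -> delta
i=7: L=alpha, R=bravo=BASE -> take LEFT -> alpha
Index 4 -> charlie

Answer: charlie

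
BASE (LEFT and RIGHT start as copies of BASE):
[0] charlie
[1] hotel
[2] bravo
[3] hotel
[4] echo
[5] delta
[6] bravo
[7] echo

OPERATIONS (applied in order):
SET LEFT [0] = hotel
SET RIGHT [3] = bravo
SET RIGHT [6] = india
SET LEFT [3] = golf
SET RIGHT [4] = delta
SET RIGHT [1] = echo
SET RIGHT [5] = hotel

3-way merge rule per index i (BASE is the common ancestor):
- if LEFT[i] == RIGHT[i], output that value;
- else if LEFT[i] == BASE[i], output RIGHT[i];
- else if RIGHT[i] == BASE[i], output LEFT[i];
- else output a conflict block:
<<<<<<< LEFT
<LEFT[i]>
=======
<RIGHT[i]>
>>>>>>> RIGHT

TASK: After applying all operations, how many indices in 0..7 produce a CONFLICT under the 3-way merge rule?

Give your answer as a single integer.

Final LEFT:  [hotel, hotel, bravo, golf, echo, delta, bravo, echo]
Final RIGHT: [charlie, echo, bravo, bravo, delta, hotel, india, echo]
i=0: L=hotel, R=charlie=BASE -> take LEFT -> hotel
i=1: L=hotel=BASE, R=echo -> take RIGHT -> echo
i=2: L=bravo R=bravo -> agree -> bravo
i=3: BASE=hotel L=golf R=bravo all differ -> CONFLICT
i=4: L=echo=BASE, R=delta -> take RIGHT -> delta
i=5: L=delta=BASE, R=hotel -> take RIGHT -> hotel
i=6: L=bravo=BASE, R=india -> take RIGHT -> india
i=7: L=echo R=echo -> agree -> echo
Conflict count: 1

Answer: 1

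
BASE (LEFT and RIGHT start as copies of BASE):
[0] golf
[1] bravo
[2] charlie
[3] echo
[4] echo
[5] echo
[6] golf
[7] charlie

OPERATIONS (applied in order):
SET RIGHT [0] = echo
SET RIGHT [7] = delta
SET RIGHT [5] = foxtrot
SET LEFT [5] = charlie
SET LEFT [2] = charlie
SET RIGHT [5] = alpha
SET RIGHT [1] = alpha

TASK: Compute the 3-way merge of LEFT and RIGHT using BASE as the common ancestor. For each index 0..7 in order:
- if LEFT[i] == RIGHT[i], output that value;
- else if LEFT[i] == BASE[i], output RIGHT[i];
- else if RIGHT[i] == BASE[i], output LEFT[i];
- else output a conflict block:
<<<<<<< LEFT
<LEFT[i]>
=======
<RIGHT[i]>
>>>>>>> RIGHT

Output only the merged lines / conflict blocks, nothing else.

Final LEFT:  [golf, bravo, charlie, echo, echo, charlie, golf, charlie]
Final RIGHT: [echo, alpha, charlie, echo, echo, alpha, golf, delta]
i=0: L=golf=BASE, R=echo -> take RIGHT -> echo
i=1: L=bravo=BASE, R=alpha -> take RIGHT -> alpha
i=2: L=charlie R=charlie -> agree -> charlie
i=3: L=echo R=echo -> agree -> echo
i=4: L=echo R=echo -> agree -> echo
i=5: BASE=echo L=charlie R=alpha all differ -> CONFLICT
i=6: L=golf R=golf -> agree -> golf
i=7: L=charlie=BASE, R=delta -> take RIGHT -> delta

Answer: echo
alpha
charlie
echo
echo
<<<<<<< LEFT
charlie
=======
alpha
>>>>>>> RIGHT
golf
delta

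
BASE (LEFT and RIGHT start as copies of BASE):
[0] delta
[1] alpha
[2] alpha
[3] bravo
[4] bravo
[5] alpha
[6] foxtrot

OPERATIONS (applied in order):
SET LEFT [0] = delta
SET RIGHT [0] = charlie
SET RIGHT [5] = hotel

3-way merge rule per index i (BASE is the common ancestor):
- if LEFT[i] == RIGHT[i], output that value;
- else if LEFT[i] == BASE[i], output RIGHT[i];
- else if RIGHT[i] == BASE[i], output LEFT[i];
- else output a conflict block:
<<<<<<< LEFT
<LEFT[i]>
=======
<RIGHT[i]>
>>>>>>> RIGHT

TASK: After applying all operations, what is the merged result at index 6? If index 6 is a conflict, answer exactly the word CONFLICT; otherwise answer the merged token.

Answer: foxtrot

Derivation:
Final LEFT:  [delta, alpha, alpha, bravo, bravo, alpha, foxtrot]
Final RIGHT: [charlie, alpha, alpha, bravo, bravo, hotel, foxtrot]
i=0: L=delta=BASE, R=charlie -> take RIGHT -> charlie
i=1: L=alpha R=alpha -> agree -> alpha
i=2: L=alpha R=alpha -> agree -> alpha
i=3: L=bravo R=bravo -> agree -> bravo
i=4: L=bravo R=bravo -> agree -> bravo
i=5: L=alpha=BASE, R=hotel -> take RIGHT -> hotel
i=6: L=foxtrot R=foxtrot -> agree -> foxtrot
Index 6 -> foxtrot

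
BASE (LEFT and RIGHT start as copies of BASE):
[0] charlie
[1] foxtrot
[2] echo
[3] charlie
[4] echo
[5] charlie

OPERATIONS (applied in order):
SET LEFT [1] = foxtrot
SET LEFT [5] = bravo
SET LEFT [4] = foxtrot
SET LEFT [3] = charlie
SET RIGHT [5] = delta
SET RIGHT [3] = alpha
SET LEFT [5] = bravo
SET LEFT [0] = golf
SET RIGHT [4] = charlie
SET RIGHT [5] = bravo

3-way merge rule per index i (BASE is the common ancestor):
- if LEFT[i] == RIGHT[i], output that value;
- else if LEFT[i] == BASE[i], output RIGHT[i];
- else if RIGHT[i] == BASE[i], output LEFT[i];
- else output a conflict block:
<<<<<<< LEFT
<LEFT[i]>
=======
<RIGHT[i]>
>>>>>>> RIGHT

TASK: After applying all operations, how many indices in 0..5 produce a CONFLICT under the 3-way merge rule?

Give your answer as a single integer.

Answer: 1

Derivation:
Final LEFT:  [golf, foxtrot, echo, charlie, foxtrot, bravo]
Final RIGHT: [charlie, foxtrot, echo, alpha, charlie, bravo]
i=0: L=golf, R=charlie=BASE -> take LEFT -> golf
i=1: L=foxtrot R=foxtrot -> agree -> foxtrot
i=2: L=echo R=echo -> agree -> echo
i=3: L=charlie=BASE, R=alpha -> take RIGHT -> alpha
i=4: BASE=echo L=foxtrot R=charlie all differ -> CONFLICT
i=5: L=bravo R=bravo -> agree -> bravo
Conflict count: 1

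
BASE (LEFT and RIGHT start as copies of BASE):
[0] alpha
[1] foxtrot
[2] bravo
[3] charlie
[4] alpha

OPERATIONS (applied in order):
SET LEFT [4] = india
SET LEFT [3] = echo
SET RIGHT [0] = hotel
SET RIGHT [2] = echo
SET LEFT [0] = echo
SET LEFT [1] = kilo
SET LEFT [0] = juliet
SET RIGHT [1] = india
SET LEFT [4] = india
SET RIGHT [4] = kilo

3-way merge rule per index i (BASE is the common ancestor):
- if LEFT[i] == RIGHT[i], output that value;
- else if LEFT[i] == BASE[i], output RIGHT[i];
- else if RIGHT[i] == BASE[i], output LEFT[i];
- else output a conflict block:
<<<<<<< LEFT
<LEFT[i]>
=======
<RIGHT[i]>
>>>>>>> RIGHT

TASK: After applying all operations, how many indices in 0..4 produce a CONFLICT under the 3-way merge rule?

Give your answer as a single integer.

Answer: 3

Derivation:
Final LEFT:  [juliet, kilo, bravo, echo, india]
Final RIGHT: [hotel, india, echo, charlie, kilo]
i=0: BASE=alpha L=juliet R=hotel all differ -> CONFLICT
i=1: BASE=foxtrot L=kilo R=india all differ -> CONFLICT
i=2: L=bravo=BASE, R=echo -> take RIGHT -> echo
i=3: L=echo, R=charlie=BASE -> take LEFT -> echo
i=4: BASE=alpha L=india R=kilo all differ -> CONFLICT
Conflict count: 3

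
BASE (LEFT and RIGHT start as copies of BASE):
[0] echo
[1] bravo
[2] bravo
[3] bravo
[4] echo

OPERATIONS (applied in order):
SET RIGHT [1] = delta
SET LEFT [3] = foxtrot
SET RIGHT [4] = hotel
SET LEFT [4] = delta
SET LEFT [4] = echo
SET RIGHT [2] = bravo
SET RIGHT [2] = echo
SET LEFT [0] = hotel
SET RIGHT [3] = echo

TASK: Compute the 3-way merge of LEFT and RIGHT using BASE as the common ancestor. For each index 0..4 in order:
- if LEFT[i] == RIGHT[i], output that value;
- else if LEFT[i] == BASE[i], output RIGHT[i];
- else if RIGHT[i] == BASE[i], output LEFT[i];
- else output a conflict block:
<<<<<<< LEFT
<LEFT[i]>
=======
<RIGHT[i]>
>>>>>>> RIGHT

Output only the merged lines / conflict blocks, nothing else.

Final LEFT:  [hotel, bravo, bravo, foxtrot, echo]
Final RIGHT: [echo, delta, echo, echo, hotel]
i=0: L=hotel, R=echo=BASE -> take LEFT -> hotel
i=1: L=bravo=BASE, R=delta -> take RIGHT -> delta
i=2: L=bravo=BASE, R=echo -> take RIGHT -> echo
i=3: BASE=bravo L=foxtrot R=echo all differ -> CONFLICT
i=4: L=echo=BASE, R=hotel -> take RIGHT -> hotel

Answer: hotel
delta
echo
<<<<<<< LEFT
foxtrot
=======
echo
>>>>>>> RIGHT
hotel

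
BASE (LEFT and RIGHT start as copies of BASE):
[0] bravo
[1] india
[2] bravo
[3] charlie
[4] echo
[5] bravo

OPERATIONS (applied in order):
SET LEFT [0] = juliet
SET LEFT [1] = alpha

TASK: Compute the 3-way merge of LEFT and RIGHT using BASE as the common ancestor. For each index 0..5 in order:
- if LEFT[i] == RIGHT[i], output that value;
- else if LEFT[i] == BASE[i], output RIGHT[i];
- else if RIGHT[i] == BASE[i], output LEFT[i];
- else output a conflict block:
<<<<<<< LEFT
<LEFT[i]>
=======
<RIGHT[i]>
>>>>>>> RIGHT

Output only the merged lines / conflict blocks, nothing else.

Final LEFT:  [juliet, alpha, bravo, charlie, echo, bravo]
Final RIGHT: [bravo, india, bravo, charlie, echo, bravo]
i=0: L=juliet, R=bravo=BASE -> take LEFT -> juliet
i=1: L=alpha, R=india=BASE -> take LEFT -> alpha
i=2: L=bravo R=bravo -> agree -> bravo
i=3: L=charlie R=charlie -> agree -> charlie
i=4: L=echo R=echo -> agree -> echo
i=5: L=bravo R=bravo -> agree -> bravo

Answer: juliet
alpha
bravo
charlie
echo
bravo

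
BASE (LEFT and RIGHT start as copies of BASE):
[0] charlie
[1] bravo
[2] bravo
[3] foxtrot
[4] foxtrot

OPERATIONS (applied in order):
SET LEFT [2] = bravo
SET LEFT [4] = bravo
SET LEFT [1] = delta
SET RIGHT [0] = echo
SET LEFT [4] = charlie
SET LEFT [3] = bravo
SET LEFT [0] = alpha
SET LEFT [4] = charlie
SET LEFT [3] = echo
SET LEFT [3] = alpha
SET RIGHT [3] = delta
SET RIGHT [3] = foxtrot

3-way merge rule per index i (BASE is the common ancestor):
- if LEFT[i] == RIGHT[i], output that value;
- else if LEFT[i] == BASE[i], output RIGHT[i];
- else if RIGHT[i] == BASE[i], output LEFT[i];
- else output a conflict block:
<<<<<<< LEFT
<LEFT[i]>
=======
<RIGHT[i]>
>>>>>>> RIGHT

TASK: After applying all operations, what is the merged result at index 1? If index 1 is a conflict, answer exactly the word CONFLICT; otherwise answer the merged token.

Answer: delta

Derivation:
Final LEFT:  [alpha, delta, bravo, alpha, charlie]
Final RIGHT: [echo, bravo, bravo, foxtrot, foxtrot]
i=0: BASE=charlie L=alpha R=echo all differ -> CONFLICT
i=1: L=delta, R=bravo=BASE -> take LEFT -> delta
i=2: L=bravo R=bravo -> agree -> bravo
i=3: L=alpha, R=foxtrot=BASE -> take LEFT -> alpha
i=4: L=charlie, R=foxtrot=BASE -> take LEFT -> charlie
Index 1 -> delta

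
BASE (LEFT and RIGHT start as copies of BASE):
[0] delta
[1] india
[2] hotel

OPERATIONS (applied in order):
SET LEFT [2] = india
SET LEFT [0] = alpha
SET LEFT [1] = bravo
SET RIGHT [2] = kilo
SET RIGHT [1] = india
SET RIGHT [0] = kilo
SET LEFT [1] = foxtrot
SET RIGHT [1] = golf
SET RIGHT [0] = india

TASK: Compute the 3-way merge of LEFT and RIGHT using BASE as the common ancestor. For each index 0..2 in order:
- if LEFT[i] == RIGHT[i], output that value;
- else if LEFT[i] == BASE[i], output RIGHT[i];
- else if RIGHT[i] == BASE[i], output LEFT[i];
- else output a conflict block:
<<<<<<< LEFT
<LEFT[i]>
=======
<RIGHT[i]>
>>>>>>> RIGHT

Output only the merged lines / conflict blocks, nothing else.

Final LEFT:  [alpha, foxtrot, india]
Final RIGHT: [india, golf, kilo]
i=0: BASE=delta L=alpha R=india all differ -> CONFLICT
i=1: BASE=india L=foxtrot R=golf all differ -> CONFLICT
i=2: BASE=hotel L=india R=kilo all differ -> CONFLICT

Answer: <<<<<<< LEFT
alpha
=======
india
>>>>>>> RIGHT
<<<<<<< LEFT
foxtrot
=======
golf
>>>>>>> RIGHT
<<<<<<< LEFT
india
=======
kilo
>>>>>>> RIGHT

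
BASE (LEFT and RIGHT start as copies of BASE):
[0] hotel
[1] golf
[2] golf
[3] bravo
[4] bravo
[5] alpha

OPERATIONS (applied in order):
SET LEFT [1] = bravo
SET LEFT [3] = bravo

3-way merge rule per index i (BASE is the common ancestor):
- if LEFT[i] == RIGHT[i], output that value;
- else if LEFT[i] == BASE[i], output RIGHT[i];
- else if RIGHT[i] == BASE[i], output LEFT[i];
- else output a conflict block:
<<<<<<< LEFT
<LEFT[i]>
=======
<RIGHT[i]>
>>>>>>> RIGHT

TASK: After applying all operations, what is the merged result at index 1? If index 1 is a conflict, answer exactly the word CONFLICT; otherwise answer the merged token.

Final LEFT:  [hotel, bravo, golf, bravo, bravo, alpha]
Final RIGHT: [hotel, golf, golf, bravo, bravo, alpha]
i=0: L=hotel R=hotel -> agree -> hotel
i=1: L=bravo, R=golf=BASE -> take LEFT -> bravo
i=2: L=golf R=golf -> agree -> golf
i=3: L=bravo R=bravo -> agree -> bravo
i=4: L=bravo R=bravo -> agree -> bravo
i=5: L=alpha R=alpha -> agree -> alpha
Index 1 -> bravo

Answer: bravo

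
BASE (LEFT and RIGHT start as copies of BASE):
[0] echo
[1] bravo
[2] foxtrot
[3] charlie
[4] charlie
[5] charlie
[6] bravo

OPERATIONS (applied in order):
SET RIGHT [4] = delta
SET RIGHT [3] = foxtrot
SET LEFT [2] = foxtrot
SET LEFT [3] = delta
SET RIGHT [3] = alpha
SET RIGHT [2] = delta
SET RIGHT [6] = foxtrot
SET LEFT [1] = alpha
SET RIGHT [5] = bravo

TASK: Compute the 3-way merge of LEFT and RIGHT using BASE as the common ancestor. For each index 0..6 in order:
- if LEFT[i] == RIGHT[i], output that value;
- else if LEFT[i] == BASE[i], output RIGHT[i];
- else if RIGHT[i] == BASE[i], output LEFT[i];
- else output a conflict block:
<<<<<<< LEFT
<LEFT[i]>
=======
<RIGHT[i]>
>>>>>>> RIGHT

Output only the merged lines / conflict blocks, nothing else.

Final LEFT:  [echo, alpha, foxtrot, delta, charlie, charlie, bravo]
Final RIGHT: [echo, bravo, delta, alpha, delta, bravo, foxtrot]
i=0: L=echo R=echo -> agree -> echo
i=1: L=alpha, R=bravo=BASE -> take LEFT -> alpha
i=2: L=foxtrot=BASE, R=delta -> take RIGHT -> delta
i=3: BASE=charlie L=delta R=alpha all differ -> CONFLICT
i=4: L=charlie=BASE, R=delta -> take RIGHT -> delta
i=5: L=charlie=BASE, R=bravo -> take RIGHT -> bravo
i=6: L=bravo=BASE, R=foxtrot -> take RIGHT -> foxtrot

Answer: echo
alpha
delta
<<<<<<< LEFT
delta
=======
alpha
>>>>>>> RIGHT
delta
bravo
foxtrot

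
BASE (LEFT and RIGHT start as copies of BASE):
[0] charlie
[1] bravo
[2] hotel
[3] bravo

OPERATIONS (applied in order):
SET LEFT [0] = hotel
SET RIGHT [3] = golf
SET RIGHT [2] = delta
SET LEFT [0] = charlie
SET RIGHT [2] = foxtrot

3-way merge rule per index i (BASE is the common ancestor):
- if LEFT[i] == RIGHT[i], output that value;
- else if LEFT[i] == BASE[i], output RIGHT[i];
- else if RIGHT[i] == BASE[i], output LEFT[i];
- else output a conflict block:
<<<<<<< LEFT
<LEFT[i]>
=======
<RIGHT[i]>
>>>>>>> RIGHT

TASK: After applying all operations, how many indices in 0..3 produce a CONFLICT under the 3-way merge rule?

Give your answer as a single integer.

Final LEFT:  [charlie, bravo, hotel, bravo]
Final RIGHT: [charlie, bravo, foxtrot, golf]
i=0: L=charlie R=charlie -> agree -> charlie
i=1: L=bravo R=bravo -> agree -> bravo
i=2: L=hotel=BASE, R=foxtrot -> take RIGHT -> foxtrot
i=3: L=bravo=BASE, R=golf -> take RIGHT -> golf
Conflict count: 0

Answer: 0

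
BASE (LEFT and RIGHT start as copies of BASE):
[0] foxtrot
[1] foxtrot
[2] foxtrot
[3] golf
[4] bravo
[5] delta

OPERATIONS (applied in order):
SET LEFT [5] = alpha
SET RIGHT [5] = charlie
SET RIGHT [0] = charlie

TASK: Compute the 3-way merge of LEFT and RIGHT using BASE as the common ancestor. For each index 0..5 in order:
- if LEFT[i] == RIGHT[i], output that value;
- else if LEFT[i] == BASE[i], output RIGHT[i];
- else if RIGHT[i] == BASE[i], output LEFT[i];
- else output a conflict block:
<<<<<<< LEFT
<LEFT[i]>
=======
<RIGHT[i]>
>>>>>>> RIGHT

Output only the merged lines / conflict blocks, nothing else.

Final LEFT:  [foxtrot, foxtrot, foxtrot, golf, bravo, alpha]
Final RIGHT: [charlie, foxtrot, foxtrot, golf, bravo, charlie]
i=0: L=foxtrot=BASE, R=charlie -> take RIGHT -> charlie
i=1: L=foxtrot R=foxtrot -> agree -> foxtrot
i=2: L=foxtrot R=foxtrot -> agree -> foxtrot
i=3: L=golf R=golf -> agree -> golf
i=4: L=bravo R=bravo -> agree -> bravo
i=5: BASE=delta L=alpha R=charlie all differ -> CONFLICT

Answer: charlie
foxtrot
foxtrot
golf
bravo
<<<<<<< LEFT
alpha
=======
charlie
>>>>>>> RIGHT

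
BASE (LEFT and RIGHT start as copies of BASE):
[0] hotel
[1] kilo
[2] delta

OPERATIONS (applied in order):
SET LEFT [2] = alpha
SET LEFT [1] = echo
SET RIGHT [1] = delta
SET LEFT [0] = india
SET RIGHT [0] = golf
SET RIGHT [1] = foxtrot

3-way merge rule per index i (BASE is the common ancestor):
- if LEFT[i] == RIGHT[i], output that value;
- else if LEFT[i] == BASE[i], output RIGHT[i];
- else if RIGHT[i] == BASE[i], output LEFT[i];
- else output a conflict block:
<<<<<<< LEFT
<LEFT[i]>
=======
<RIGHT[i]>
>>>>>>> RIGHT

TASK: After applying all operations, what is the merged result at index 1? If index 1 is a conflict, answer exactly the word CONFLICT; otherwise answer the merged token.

Answer: CONFLICT

Derivation:
Final LEFT:  [india, echo, alpha]
Final RIGHT: [golf, foxtrot, delta]
i=0: BASE=hotel L=india R=golf all differ -> CONFLICT
i=1: BASE=kilo L=echo R=foxtrot all differ -> CONFLICT
i=2: L=alpha, R=delta=BASE -> take LEFT -> alpha
Index 1 -> CONFLICT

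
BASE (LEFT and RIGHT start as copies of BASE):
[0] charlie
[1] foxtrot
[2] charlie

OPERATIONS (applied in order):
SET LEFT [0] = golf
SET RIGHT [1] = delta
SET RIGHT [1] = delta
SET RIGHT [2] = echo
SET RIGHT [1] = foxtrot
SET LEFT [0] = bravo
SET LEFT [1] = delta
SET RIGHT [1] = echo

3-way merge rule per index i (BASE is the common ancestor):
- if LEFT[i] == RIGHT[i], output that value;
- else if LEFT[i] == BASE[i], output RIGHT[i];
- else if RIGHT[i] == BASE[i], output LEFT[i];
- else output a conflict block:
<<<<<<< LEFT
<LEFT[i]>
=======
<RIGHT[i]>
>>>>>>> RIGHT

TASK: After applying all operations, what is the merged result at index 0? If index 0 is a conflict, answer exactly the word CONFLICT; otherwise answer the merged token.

Answer: bravo

Derivation:
Final LEFT:  [bravo, delta, charlie]
Final RIGHT: [charlie, echo, echo]
i=0: L=bravo, R=charlie=BASE -> take LEFT -> bravo
i=1: BASE=foxtrot L=delta R=echo all differ -> CONFLICT
i=2: L=charlie=BASE, R=echo -> take RIGHT -> echo
Index 0 -> bravo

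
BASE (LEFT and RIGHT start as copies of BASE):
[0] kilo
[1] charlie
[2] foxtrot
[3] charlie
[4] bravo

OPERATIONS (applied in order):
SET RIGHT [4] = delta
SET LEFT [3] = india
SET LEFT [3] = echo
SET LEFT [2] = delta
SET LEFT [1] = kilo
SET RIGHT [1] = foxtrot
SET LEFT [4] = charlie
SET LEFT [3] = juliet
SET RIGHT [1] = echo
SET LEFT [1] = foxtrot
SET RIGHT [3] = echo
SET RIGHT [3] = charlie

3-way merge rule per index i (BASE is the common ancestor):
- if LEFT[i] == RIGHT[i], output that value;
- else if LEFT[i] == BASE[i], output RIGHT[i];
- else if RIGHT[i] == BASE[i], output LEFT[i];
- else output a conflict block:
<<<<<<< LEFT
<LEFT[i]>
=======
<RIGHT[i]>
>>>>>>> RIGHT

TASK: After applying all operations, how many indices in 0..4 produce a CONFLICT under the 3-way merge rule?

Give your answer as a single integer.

Answer: 2

Derivation:
Final LEFT:  [kilo, foxtrot, delta, juliet, charlie]
Final RIGHT: [kilo, echo, foxtrot, charlie, delta]
i=0: L=kilo R=kilo -> agree -> kilo
i=1: BASE=charlie L=foxtrot R=echo all differ -> CONFLICT
i=2: L=delta, R=foxtrot=BASE -> take LEFT -> delta
i=3: L=juliet, R=charlie=BASE -> take LEFT -> juliet
i=4: BASE=bravo L=charlie R=delta all differ -> CONFLICT
Conflict count: 2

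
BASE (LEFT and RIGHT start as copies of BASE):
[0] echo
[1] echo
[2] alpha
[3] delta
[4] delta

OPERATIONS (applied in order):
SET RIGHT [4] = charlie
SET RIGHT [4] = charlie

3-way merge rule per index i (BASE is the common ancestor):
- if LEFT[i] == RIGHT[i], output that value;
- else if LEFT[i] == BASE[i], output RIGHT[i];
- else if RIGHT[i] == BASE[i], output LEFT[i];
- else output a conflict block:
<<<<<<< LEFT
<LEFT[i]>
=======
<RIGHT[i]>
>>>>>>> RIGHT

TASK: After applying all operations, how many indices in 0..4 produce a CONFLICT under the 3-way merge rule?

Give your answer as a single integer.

Final LEFT:  [echo, echo, alpha, delta, delta]
Final RIGHT: [echo, echo, alpha, delta, charlie]
i=0: L=echo R=echo -> agree -> echo
i=1: L=echo R=echo -> agree -> echo
i=2: L=alpha R=alpha -> agree -> alpha
i=3: L=delta R=delta -> agree -> delta
i=4: L=delta=BASE, R=charlie -> take RIGHT -> charlie
Conflict count: 0

Answer: 0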